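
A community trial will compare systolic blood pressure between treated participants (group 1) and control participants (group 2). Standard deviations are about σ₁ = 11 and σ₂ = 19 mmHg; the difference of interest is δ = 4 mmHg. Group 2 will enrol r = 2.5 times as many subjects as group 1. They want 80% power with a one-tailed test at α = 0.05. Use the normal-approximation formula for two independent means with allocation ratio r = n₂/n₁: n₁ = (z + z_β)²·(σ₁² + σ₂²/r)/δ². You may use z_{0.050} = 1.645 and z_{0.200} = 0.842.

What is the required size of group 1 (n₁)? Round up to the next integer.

n₁ = 103

n₁ = (z_α + z_β)² · (σ₁² + σ₂²/r) / δ²
   = (1.645 + 0.842)² · (11² + 19²/2.5) / 4²
   = 6.1852 · (121 + 144.4) / 16
   = 6.1852 · 265.4 / 16
   = 102.60
Round up → n₁ = 103; n₂ = r·n₁ = 2.5 × 103 = 258.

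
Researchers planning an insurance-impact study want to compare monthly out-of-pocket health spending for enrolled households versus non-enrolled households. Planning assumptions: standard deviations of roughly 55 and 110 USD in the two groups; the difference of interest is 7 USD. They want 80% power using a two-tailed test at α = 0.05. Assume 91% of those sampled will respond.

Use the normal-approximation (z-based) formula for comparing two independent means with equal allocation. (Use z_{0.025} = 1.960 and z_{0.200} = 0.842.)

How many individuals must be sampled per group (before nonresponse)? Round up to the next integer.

n = 2664 per group

n = (z_{α/2} + z_β)² · (σ₁² + σ₂²) / δ²
  = (1.960 + 0.842)² · (55² + 110² = 15125) / 7²
  = 7.8512 · 15125 / 49
  = 2423.46
Adjust for 91% response: 2423.46 / 0.91 = 2663.14.
Round up → n = 2664 per group.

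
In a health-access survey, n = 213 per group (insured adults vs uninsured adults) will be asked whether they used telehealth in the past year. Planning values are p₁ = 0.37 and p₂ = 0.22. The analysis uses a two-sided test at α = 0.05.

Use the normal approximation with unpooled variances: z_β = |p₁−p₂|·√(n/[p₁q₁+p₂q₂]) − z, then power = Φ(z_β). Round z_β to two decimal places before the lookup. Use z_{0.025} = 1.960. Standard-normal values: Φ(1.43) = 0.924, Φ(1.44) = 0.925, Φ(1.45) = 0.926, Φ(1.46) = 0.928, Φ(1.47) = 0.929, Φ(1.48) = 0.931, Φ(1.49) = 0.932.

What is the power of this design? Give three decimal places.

Power ≈ 0.931

z_β = |p₁−p₂|·√(n/[p₁q₁+p₂q₂]) − z_{α/2}
    = 0.15 · √(213/0.4047) − 1.960
    = 0.15 · 22.9416 − 1.960
    = 3.4412 − 1.960 = 1.4812 → 1.48
Power = Φ(1.48) = 0.931.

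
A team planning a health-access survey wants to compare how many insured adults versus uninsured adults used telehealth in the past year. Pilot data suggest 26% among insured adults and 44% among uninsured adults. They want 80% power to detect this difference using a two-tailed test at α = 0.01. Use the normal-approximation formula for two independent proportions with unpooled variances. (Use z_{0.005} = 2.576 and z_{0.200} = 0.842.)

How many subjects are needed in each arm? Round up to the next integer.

n = (z_{α/2} + z_β)² · [p₁(1−p₁) + p₂(1−p₂)] / (p₁ − p₂)²
  = (2.576 + 0.842)² · (0.26·0.74 + 0.44·0.56) / (-0.18)²
  = (3.418)² · (0.1924 + 0.2464) / 0.0324
  = 11.6827 · 0.4388 / 0.0324
  = 158.22
Round up → n = 159 per group.

n = 159 per group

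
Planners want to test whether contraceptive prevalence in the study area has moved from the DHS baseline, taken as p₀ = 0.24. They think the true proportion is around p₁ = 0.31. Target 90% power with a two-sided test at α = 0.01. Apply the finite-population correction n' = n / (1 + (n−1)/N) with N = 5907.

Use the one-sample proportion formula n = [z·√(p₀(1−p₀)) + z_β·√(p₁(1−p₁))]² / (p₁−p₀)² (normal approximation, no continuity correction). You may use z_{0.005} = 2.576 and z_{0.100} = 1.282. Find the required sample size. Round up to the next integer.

n = 533

n = [z_{α/2}·√(p₀q₀) + z_β·√(p₁q₁)]² / (p₁ − p₀)²
  = [2.576·√(0.24·0.76) + 1.282·√(0.31·0.69)]² / (0.07)²
  = [2.576·0.4271 + 1.282·0.4625]² / 0.0049
  = [1.6931]² / 0.0049
  = 585.01
Finite-population correction (N = 5907): 585.01 / (1 + (585.01 − 1)/5907) = 532.37.
Round up → n = 533.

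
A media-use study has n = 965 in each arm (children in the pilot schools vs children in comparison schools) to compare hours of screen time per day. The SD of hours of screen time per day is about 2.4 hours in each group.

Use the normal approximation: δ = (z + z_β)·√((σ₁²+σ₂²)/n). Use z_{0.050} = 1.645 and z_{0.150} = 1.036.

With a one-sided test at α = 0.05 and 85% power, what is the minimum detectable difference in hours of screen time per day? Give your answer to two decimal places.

δ = (z_α + z_β) · √((σ₁²+σ₂²)/n)
  = (1.645 + 1.036) · √(11.52/965)
  = 2.681 · √0.01194
  = 2.681 · 0.1093
  = 0.2929

Minimum detectable difference ≈ 0.29 hours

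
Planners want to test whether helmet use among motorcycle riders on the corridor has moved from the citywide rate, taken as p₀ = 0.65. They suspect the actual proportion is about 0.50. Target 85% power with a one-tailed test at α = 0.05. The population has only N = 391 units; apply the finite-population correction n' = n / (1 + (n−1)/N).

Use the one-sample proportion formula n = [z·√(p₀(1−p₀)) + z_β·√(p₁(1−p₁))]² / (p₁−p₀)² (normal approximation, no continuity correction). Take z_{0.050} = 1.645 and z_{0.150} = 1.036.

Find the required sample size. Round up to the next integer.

n = 64

n = [z_α·√(p₀q₀) + z_β·√(p₁q₁)]² / (p₁ − p₀)²
  = [1.645·√(0.65·0.35) + 1.036·√(0.50·0.50)]² / (-0.15)²
  = [1.645·0.4770 + 1.036·0.5000]² / 0.0225
  = [1.3026]² / 0.0225
  = 75.41
Finite-population correction (N = 391): 75.41 / (1 + (75.41 − 1)/391) = 63.36.
Round up → n = 64.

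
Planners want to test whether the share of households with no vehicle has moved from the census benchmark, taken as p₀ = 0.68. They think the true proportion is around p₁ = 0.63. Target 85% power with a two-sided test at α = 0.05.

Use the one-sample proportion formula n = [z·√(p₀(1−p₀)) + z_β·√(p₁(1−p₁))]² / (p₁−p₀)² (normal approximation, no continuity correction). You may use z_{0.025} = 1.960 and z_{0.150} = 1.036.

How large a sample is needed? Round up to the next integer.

n = [z_{α/2}·√(p₀q₀) + z_β·√(p₁q₁)]² / (p₁ − p₀)²
  = [1.960·√(0.68·0.32) + 1.036·√(0.63·0.37)]² / (-0.05)²
  = [1.960·0.4665 + 1.036·0.4828]² / 0.0025
  = [1.4145]² / 0.0025
  = 800.30
Round up → n = 801.

n = 801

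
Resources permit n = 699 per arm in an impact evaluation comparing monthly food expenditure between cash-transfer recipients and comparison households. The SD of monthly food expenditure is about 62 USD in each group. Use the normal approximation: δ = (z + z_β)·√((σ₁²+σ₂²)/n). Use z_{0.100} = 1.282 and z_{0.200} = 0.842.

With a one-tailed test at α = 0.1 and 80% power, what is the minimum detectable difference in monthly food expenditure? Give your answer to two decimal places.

δ = (z_α + z_β) · √((σ₁²+σ₂²)/n)
  = (1.282 + 0.842) · √(7688/699)
  = 2.124 · √10.9986
  = 2.124 · 3.3164
  = 7.0441

Minimum detectable difference ≈ 7.04 USD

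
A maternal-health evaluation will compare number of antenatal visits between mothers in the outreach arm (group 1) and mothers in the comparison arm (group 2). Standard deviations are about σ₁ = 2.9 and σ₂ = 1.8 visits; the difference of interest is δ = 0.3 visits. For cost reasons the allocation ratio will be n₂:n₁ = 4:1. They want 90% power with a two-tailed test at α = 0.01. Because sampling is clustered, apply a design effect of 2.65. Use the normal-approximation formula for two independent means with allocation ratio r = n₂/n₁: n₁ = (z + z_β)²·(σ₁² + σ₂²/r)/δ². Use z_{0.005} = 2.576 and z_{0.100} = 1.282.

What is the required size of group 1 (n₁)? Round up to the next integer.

n₁ = 4041

n₁ = (z_{α/2} + z_β)² · (σ₁² + σ₂²/r) / δ²
   = (2.576 + 1.282)² · (2.9² + 1.8²/4) / 0.3²
   = 14.8842 · (8.41 + 0.81) / 0.09
   = 14.8842 · 9.22 / 0.09
   = 1524.80
Design effect: 2.65 × 1524.80 = 4040.72.
Round up → n₁ = 4041; n₂ = r·n₁ = 4 × 4041 = 16164.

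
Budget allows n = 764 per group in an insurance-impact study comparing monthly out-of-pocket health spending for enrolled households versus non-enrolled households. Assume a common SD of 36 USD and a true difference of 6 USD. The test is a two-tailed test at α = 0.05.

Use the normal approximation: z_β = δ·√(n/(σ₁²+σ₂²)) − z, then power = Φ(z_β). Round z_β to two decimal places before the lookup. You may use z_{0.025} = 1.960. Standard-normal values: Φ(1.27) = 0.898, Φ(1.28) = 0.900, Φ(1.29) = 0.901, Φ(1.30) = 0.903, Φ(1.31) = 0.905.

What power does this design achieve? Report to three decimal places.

Power ≈ 0.903

z_β = δ·√(n/(σ₁²+σ₂²)) − z_{α/2}
    = 6 · √(764/2592) − 1.960
    = 6 · 0.54291 − 1.960
    = 3.2575 − 1.960 = 1.2975 → 1.30
Power = Φ(1.30) = 0.903.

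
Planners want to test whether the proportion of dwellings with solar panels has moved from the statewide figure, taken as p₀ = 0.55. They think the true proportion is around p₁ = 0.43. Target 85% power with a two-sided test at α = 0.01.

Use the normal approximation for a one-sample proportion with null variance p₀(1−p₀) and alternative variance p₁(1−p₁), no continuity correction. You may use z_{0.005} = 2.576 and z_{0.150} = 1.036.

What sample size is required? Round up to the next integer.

n = 224

n = [z_{α/2}·√(p₀q₀) + z_β·√(p₁q₁)]² / (p₁ − p₀)²
  = [2.576·√(0.55·0.45) + 1.036·√(0.43·0.57)]² / (-0.12)²
  = [2.576·0.4975 + 1.036·0.4951]² / 0.0144
  = [1.7944]² / 0.0144
  = 223.61
Round up → n = 224.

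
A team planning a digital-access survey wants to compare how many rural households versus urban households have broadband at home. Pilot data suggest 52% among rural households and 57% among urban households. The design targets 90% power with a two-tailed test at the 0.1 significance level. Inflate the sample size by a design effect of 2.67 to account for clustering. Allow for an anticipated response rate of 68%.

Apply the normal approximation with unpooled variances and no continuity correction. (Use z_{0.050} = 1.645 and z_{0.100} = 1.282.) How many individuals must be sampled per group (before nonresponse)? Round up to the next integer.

n = (z_{α/2} + z_β)² · [p₁(1−p₁) + p₂(1−p₂)] / (p₁ − p₂)²
  = (1.645 + 1.282)² · (0.52·0.48 + 0.57·0.43) / (-0.05)²
  = (2.927)² · (0.2496 + 0.2451) / 0.0025
  = 8.5673 · 0.4947 / 0.0025
  = 1695.30
Design effect: 2.67 × 1695.30 = 4526.46.
Adjust for 68% response: 4526.46 / 0.68 = 6656.56.
Round up → n = 6657 per group.

n = 6657 per group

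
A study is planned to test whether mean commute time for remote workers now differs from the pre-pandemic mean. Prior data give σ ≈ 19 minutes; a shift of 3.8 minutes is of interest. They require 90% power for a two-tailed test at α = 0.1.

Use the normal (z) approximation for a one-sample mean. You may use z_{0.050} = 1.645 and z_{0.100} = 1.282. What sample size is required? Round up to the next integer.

n = 215

n = (z_{α/2} + z_β)² · σ² / δ²
  = (1.645 + 1.282)² · 19² / 3.8²
  = 8.5673 · 361 / 14.44
  = 214.18
Round up → n = 215.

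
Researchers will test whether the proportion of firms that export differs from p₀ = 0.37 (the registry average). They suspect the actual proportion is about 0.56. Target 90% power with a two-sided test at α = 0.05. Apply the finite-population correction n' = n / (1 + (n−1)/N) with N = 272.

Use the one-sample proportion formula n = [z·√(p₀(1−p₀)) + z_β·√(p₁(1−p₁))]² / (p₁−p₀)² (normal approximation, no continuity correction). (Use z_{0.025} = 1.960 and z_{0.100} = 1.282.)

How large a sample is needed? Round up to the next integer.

n = [z_{α/2}·√(p₀q₀) + z_β·√(p₁q₁)]² / (p₁ − p₀)²
  = [1.960·√(0.37·0.63) + 1.282·√(0.56·0.44)]² / (0.19)²
  = [1.960·0.4828 + 1.282·0.4964]² / 0.0361
  = [1.5827]² / 0.0361
  = 69.39
Finite-population correction (N = 272): 69.39 / (1 + (69.39 − 1)/272) = 55.45.
Round up → n = 56.

n = 56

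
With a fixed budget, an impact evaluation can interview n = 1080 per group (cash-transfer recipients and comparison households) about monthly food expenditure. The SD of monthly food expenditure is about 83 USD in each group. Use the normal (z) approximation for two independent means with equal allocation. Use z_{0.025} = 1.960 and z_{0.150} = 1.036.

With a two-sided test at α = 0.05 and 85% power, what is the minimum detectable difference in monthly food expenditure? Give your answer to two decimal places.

δ = (z_{α/2} + z_β) · √((σ₁²+σ₂²)/n)
  = (1.960 + 1.036) · √(13778/1080)
  = 2.996 · √12.7574
  = 2.996 · 3.5718
  = 10.7010

Minimum detectable difference ≈ 10.70 USD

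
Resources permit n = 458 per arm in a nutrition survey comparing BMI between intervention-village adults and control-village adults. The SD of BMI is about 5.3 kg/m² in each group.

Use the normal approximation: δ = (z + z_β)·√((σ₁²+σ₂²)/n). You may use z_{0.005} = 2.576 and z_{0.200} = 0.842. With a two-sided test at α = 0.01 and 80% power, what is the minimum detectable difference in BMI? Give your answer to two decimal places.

δ = (z_{α/2} + z_β) · √((σ₁²+σ₂²)/n)
  = (2.576 + 0.842) · √(56.18/458)
  = 3.418 · √0.12266
  = 3.418 · 0.3502
  = 1.1971

Minimum detectable difference ≈ 1.20 kg/m²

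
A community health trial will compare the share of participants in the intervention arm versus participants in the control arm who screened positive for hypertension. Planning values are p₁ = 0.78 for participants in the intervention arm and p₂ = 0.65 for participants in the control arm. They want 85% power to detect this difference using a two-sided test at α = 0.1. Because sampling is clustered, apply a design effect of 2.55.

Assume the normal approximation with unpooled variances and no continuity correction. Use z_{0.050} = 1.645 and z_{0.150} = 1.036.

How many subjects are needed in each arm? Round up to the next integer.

n = 433 per group

n = (z_{α/2} + z_β)² · [p₁(1−p₁) + p₂(1−p₂)] / (p₁ − p₂)²
  = (1.645 + 1.036)² · (0.78·0.22 + 0.65·0.35) / (0.13)²
  = (2.681)² · (0.1716 + 0.2275) / 0.0169
  = 7.1878 · 0.3991 / 0.0169
  = 169.74
Design effect: 2.55 × 169.74 = 432.84.
Round up → n = 433 per group.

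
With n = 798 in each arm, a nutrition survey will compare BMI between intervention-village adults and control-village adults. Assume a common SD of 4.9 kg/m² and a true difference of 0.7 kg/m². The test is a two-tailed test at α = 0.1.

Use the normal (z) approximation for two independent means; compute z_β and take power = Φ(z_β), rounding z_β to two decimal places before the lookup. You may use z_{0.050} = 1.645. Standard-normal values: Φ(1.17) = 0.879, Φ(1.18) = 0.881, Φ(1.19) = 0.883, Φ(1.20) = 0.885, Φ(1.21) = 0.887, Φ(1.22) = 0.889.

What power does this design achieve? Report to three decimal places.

z_β = δ·√(n/(σ₁²+σ₂²)) − z_{α/2}
    = 0.7 · √(798/48.02) − 1.645
    = 0.7 · 4.07653 − 1.645
    = 2.8536 − 1.645 = 1.2086 → 1.21
Power = Φ(1.21) = 0.887.

Power ≈ 0.887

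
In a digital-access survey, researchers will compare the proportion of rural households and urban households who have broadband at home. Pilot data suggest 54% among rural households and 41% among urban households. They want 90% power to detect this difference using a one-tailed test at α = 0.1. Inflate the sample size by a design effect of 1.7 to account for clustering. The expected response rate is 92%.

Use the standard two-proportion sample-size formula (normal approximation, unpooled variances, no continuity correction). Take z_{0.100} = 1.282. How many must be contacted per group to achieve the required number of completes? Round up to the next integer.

n = 353 per group

n = (z_α + z_β)² · [p₁(1−p₁) + p₂(1−p₂)] / (p₁ − p₂)²
  = (1.282 + 1.282)² · (0.54·0.46 + 0.41·0.59) / (0.13)²
  = (2.564)² · (0.2484 + 0.2419) / 0.0169
  = 6.5741 · 0.4903 / 0.0169
  = 190.73
Design effect: 1.7 × 190.73 = 324.24.
Adjust for 92% response: 324.24 / 0.92 = 352.43.
Round up → n = 353 per group.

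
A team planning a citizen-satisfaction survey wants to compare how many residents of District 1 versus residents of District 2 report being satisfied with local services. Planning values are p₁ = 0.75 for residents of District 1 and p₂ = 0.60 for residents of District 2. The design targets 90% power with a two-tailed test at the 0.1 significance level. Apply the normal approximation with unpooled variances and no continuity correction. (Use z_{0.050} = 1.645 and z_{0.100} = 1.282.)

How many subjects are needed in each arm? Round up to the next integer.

n = 163 per group

n = (z_{α/2} + z_β)² · [p₁(1−p₁) + p₂(1−p₂)] / (p₁ − p₂)²
  = (1.645 + 1.282)² · (0.75·0.25 + 0.60·0.40) / (0.15)²
  = (2.927)² · (0.1875 + 0.2400) / 0.0225
  = 8.5673 · 0.4275 / 0.0225
  = 162.78
Round up → n = 163 per group.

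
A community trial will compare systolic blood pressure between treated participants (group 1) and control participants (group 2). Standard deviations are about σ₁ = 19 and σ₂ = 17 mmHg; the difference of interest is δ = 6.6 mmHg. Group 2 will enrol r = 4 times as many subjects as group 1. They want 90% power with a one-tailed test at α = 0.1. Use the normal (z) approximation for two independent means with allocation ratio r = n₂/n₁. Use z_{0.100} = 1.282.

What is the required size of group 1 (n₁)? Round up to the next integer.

n₁ = (z_α + z_β)² · (σ₁² + σ₂²/r) / δ²
   = (1.282 + 1.282)² · (19² + 17²/4) / 6.6²
   = 6.5741 · (361 + 72.25) / 43.56
   = 6.5741 · 433.25 / 43.56
   = 65.39
Round up → n₁ = 66; n₂ = r·n₁ = 4 × 66 = 264.

n₁ = 66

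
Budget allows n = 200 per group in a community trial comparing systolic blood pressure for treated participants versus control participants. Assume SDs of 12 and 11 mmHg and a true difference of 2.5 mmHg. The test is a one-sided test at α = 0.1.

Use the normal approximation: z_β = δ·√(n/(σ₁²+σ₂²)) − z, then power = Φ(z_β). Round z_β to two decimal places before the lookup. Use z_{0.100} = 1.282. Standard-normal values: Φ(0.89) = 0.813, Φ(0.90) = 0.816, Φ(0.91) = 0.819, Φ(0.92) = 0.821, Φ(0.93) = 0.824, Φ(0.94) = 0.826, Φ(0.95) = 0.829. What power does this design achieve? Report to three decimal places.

z_β = δ·√(n/(σ₁²+σ₂²)) − z_α
    = 2.5 · √(200/265) − 1.282
    = 2.5 · 0.86874 − 1.282
    = 2.1719 − 1.282 = 0.8899 → 0.89
Power = Φ(0.89) = 0.813.

Power ≈ 0.813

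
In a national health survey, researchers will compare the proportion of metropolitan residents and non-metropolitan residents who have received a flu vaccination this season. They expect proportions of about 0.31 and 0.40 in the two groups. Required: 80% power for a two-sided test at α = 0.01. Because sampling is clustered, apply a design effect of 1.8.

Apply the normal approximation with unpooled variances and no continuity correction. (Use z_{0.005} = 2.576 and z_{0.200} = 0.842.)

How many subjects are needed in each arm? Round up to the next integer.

n = (z_{α/2} + z_β)² · [p₁(1−p₁) + p₂(1−p₂)] / (p₁ − p₂)²
  = (2.576 + 0.842)² · (0.31·0.69 + 0.40·0.60) / (-0.09)²
  = (3.418)² · (0.2139 + 0.2400) / 0.0081
  = 11.6827 · 0.4539 / 0.0081
  = 654.67
Design effect: 1.8 × 654.67 = 1178.40.
Round up → n = 1179 per group.

n = 1179 per group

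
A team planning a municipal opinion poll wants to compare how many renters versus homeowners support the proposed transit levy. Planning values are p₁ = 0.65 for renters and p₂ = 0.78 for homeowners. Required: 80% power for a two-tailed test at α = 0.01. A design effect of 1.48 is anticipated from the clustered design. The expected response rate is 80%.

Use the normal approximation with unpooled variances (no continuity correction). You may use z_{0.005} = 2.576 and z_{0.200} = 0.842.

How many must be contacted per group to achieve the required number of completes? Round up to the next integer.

n = 511 per group

n = (z_{α/2} + z_β)² · [p₁(1−p₁) + p₂(1−p₂)] / (p₁ − p₂)²
  = (2.576 + 0.842)² · (0.65·0.35 + 0.78·0.22) / (-0.13)²
  = (3.418)² · (0.2275 + 0.1716) / 0.0169
  = 11.6827 · 0.3991 / 0.0169
  = 275.89
Design effect: 1.48 × 275.89 = 408.32.
Adjust for 80% response: 408.32 / 0.80 = 510.40.
Round up → n = 511 per group.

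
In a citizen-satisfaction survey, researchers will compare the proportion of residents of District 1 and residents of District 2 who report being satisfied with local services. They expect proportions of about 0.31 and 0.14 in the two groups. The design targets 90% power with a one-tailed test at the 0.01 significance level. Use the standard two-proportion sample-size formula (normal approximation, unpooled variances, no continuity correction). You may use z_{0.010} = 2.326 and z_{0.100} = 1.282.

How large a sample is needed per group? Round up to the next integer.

n = (z_α + z_β)² · [p₁(1−p₁) + p₂(1−p₂)] / (p₁ − p₂)²
  = (2.326 + 1.282)² · (0.31·0.69 + 0.14·0.86) / (0.17)²
  = (3.608)² · (0.2139 + 0.1204) / 0.0289
  = 13.0177 · 0.3343 / 0.0289
  = 150.58
Round up → n = 151 per group.

n = 151 per group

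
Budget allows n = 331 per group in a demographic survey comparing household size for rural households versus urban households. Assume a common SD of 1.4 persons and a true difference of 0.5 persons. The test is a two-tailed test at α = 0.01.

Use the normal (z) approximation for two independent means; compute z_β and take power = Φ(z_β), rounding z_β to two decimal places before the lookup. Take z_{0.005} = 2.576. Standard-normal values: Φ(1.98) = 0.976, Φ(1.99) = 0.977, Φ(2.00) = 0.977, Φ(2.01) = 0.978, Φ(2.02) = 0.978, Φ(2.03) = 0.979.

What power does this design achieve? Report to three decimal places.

z_β = δ·√(n/(σ₁²+σ₂²)) − z_{α/2}
    = 0.5 · √(331/3.92) − 2.576
    = 0.5 · 9.18906 − 2.576
    = 4.5945 − 2.576 = 2.0185 → 2.02
Power = Φ(2.02) = 0.978.

Power ≈ 0.978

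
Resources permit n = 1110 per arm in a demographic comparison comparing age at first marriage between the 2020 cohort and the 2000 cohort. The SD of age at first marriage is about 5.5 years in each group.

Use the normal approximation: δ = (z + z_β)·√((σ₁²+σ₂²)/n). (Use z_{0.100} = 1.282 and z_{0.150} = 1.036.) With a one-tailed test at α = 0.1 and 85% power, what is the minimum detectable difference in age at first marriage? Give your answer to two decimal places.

δ = (z_α + z_β) · √((σ₁²+σ₂²)/n)
  = (1.282 + 1.036) · √(60.5/1110)
  = 2.318 · √0.0545
  = 2.318 · 0.2335
  = 0.5412

Minimum detectable difference ≈ 0.54 years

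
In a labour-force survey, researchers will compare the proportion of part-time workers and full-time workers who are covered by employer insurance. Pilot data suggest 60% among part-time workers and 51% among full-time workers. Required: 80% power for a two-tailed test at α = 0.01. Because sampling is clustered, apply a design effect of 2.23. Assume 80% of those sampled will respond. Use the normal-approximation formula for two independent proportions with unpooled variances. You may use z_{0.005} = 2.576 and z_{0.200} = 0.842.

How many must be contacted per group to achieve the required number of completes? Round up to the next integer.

n = 1970 per group

n = (z_{α/2} + z_β)² · [p₁(1−p₁) + p₂(1−p₂)] / (p₁ − p₂)²
  = (2.576 + 0.842)² · (0.60·0.40 + 0.51·0.49) / (0.09)²
  = (3.418)² · (0.2400 + 0.2499) / 0.0081
  = 11.6827 · 0.4899 / 0.0081
  = 706.59
Design effect: 2.23 × 706.59 = 1575.69.
Adjust for 80% response: 1575.69 / 0.80 = 1969.62.
Round up → n = 1970 per group.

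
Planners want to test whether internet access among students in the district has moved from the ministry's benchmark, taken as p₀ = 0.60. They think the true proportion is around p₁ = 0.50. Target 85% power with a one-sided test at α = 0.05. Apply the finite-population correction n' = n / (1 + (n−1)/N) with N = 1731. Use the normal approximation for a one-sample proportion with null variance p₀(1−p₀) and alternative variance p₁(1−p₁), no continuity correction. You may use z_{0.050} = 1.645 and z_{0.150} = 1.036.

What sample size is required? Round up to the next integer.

n = 160

n = [z_α·√(p₀q₀) + z_β·√(p₁q₁)]² / (p₁ − p₀)²
  = [1.645·√(0.60·0.40) + 1.036·√(0.50·0.50)]² / (-0.10)²
  = [1.645·0.4899 + 1.036·0.5000]² / 0.0100
  = [1.3239]² / 0.0100
  = 175.27
Finite-population correction (N = 1731): 175.27 / (1 + (175.27 − 1)/1731) = 159.24.
Round up → n = 160.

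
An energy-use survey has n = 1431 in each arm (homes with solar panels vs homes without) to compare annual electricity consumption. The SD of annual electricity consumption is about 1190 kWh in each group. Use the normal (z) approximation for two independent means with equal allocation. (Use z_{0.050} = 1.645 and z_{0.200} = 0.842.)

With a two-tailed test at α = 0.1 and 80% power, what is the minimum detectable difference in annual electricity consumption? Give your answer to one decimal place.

Minimum detectable difference ≈ 110.6 kWh

δ = (z_{α/2} + z_β) · √((σ₁²+σ₂²)/n)
  = (1.645 + 0.842) · √(2832200/1431)
  = 2.487 · √1979.2
  = 2.487 · 44.4879
  = 110.6415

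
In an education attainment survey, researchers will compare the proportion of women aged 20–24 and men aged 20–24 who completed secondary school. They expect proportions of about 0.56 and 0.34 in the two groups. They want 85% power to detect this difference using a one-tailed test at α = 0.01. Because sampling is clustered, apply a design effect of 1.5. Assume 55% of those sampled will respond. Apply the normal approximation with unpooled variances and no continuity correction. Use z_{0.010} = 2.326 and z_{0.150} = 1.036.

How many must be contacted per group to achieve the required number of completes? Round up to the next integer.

n = 300 per group

n = (z_α + z_β)² · [p₁(1−p₁) + p₂(1−p₂)] / (p₁ − p₂)²
  = (2.326 + 1.036)² · (0.56·0.44 + 0.34·0.66) / (0.22)²
  = (3.362)² · (0.2464 + 0.2244) / 0.0484
  = 11.3030 · 0.4708 / 0.0484
  = 109.95
Design effect: 1.5 × 109.95 = 164.92.
Adjust for 55% response: 164.92 / 0.55 = 299.86.
Round up → n = 300 per group.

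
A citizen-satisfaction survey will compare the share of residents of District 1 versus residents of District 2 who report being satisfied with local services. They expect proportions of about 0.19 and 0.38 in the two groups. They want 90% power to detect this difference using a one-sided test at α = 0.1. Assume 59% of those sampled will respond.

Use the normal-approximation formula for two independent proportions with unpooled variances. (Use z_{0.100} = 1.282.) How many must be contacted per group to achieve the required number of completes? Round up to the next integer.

n = (z_α + z_β)² · [p₁(1−p₁) + p₂(1−p₂)] / (p₁ − p₂)²
  = (1.282 + 1.282)² · (0.19·0.81 + 0.38·0.62) / (-0.19)²
  = (2.564)² · (0.1539 + 0.2356) / 0.0361
  = 6.5741 · 0.3895 / 0.0361
  = 70.93
Adjust for 59% response: 70.93 / 0.59 = 120.22.
Round up → n = 121 per group.

n = 121 per group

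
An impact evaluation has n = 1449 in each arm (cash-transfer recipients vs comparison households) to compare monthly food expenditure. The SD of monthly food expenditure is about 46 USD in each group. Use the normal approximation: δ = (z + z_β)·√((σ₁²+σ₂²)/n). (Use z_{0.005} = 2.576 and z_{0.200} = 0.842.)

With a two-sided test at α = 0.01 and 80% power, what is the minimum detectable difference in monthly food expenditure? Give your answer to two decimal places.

δ = (z_{α/2} + z_β) · √((σ₁²+σ₂²)/n)
  = (2.576 + 0.842) · √(4232/1449)
  = 3.418 · √2.9206
  = 3.418 · 1.7090
  = 5.8413

Minimum detectable difference ≈ 5.84 USD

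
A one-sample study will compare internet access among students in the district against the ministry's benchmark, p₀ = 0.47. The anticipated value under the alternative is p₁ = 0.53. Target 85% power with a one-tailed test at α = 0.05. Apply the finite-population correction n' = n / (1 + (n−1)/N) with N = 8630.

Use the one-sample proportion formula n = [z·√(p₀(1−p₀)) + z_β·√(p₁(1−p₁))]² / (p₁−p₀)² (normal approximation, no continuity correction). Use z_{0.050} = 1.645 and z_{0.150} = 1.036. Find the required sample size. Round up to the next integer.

n = [z_α·√(p₀q₀) + z_β·√(p₁q₁)]² / (p₁ − p₀)²
  = [1.645·√(0.47·0.53) + 1.036·√(0.53·0.47)]² / (0.06)²
  = [1.645·0.4991 + 1.036·0.4991]² / 0.0036
  = [1.3381]² / 0.0036
  = 497.35
Finite-population correction (N = 8630): 497.35 / (1 + (497.35 − 1)/8630) = 470.30.
Round up → n = 471.

n = 471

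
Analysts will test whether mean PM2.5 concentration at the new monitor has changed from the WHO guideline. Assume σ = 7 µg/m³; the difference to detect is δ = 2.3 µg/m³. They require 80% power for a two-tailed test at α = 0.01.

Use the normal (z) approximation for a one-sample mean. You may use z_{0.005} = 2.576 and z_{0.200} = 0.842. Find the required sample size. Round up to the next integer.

n = (z_{α/2} + z_β)² · σ² / δ²
  = (2.576 + 0.842)² · 7² / 2.3²
  = 11.6827 · 49 / 5.29
  = 108.21
Round up → n = 109.

n = 109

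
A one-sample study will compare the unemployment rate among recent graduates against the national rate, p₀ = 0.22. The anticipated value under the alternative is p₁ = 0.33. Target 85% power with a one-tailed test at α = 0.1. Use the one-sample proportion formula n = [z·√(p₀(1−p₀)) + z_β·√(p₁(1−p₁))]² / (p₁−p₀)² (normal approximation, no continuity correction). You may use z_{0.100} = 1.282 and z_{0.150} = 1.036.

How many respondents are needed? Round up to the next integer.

n = [z_α·√(p₀q₀) + z_β·√(p₁q₁)]² / (p₁ − p₀)²
  = [1.282·√(0.22·0.78) + 1.036·√(0.33·0.67)]² / (0.11)²
  = [1.282·0.4142 + 1.036·0.4702]² / 0.0121
  = [1.0182]² / 0.0121
  = 85.68
Round up → n = 86.

n = 86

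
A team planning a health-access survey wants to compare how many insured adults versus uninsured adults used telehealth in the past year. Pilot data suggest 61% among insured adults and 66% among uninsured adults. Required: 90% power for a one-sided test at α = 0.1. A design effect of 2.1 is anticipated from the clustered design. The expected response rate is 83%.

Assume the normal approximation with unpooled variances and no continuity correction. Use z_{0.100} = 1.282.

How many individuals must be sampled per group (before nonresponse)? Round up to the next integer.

n = (z_α + z_β)² · [p₁(1−p₁) + p₂(1−p₂)] / (p₁ − p₂)²
  = (1.282 + 1.282)² · (0.61·0.39 + 0.66·0.34) / (-0.05)²
  = (2.564)² · (0.2379 + 0.2244) / 0.0025
  = 6.5741 · 0.4623 / 0.0025
  = 1215.68
Design effect: 2.1 × 1215.68 = 2552.93.
Adjust for 83% response: 2552.93 / 0.83 = 3075.82.
Round up → n = 3076 per group.

n = 3076 per group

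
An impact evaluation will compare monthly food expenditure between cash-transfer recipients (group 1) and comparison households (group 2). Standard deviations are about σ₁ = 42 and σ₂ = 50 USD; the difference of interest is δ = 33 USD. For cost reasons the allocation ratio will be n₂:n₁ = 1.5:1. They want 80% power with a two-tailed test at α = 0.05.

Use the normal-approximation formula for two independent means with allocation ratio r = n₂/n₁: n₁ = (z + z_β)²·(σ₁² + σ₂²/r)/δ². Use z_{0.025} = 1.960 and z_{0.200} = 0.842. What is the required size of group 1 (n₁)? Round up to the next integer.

n₁ = 25

n₁ = (z_{α/2} + z_β)² · (σ₁² + σ₂²/r) / δ²
   = (1.960 + 0.842)² · (42² + 50²/1.5) / 33²
   = 7.8512 · (1764 + 1666.7) / 1089
   = 7.8512 · 3430.7 / 1089
   = 24.73
Round up → n₁ = 25; n₂ = r·n₁ = 1.5 × 25 = 38.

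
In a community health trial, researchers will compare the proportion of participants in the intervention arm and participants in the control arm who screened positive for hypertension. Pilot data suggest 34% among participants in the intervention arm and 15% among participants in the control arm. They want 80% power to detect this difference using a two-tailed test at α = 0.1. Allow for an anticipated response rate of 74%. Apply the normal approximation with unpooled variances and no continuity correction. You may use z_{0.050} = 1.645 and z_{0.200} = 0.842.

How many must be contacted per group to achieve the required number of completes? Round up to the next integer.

n = 82 per group

n = (z_{α/2} + z_β)² · [p₁(1−p₁) + p₂(1−p₂)] / (p₁ − p₂)²
  = (1.645 + 0.842)² · (0.34·0.66 + 0.15·0.85) / (0.19)²
  = (2.487)² · (0.2244 + 0.1275) / 0.0361
  = 6.1852 · 0.3519 / 0.0361
  = 60.29
Adjust for 74% response: 60.29 / 0.74 = 81.48.
Round up → n = 82 per group.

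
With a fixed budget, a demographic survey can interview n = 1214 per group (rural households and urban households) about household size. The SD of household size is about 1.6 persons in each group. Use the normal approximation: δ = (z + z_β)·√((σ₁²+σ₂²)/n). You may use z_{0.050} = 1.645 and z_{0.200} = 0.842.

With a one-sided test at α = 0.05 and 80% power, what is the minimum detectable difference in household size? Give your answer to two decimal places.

Minimum detectable difference ≈ 0.16 persons

δ = (z_α + z_β) · √((σ₁²+σ₂²)/n)
  = (1.645 + 0.842) · √(5.12/1214)
  = 2.487 · √0.00422
  = 2.487 · 0.0649
  = 0.1615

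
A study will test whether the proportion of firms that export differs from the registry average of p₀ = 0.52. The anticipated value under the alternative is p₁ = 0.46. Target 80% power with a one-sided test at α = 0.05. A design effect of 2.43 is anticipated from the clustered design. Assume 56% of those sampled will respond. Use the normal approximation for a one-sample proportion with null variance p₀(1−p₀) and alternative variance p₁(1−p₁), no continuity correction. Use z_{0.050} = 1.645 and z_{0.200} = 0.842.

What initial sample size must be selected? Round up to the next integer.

n = 1858

n = [z_α·√(p₀q₀) + z_β·√(p₁q₁)]² / (p₁ − p₀)²
  = [1.645·√(0.52·0.48) + 0.842·√(0.46·0.54)]² / (-0.06)²
  = [1.645·0.4996 + 0.842·0.4984]² / 0.0036
  = [1.2415]² / 0.0036
  = 428.14
Design effect: 2.43 × 428.14 = 1040.38.
Adjust for 56% response: 1040.38 / 0.56 = 1857.82.
Round up → n = 1858.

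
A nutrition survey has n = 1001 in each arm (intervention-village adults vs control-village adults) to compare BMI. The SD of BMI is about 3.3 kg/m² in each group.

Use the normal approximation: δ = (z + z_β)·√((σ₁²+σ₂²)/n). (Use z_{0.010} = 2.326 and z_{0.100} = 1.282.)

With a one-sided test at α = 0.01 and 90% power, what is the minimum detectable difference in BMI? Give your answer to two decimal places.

δ = (z_α + z_β) · √((σ₁²+σ₂²)/n)
  = (2.326 + 1.282) · √(21.78/1001)
  = 3.608 · √0.02176
  = 3.608 · 0.1475
  = 0.5322

Minimum detectable difference ≈ 0.53 kg/m²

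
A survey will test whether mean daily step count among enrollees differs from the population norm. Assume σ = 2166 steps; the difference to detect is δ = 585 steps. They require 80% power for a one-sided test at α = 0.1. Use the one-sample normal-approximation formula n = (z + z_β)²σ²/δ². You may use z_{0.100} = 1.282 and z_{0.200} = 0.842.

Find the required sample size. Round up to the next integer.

n = (z_α + z_β)² · σ² / δ²
  = (1.282 + 0.842)² · 2166² / 585²
  = 4.5114 · 4691556 / 342225
  = 61.85
Round up → n = 62.

n = 62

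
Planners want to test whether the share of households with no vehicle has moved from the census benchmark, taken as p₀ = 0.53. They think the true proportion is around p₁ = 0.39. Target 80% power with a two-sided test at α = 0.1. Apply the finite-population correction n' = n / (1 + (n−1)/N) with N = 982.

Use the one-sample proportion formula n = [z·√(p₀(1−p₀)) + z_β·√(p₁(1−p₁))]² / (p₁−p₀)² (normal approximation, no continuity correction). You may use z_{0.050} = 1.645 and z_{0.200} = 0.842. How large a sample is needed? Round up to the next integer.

n = [z_{α/2}·√(p₀q₀) + z_β·√(p₁q₁)]² / (p₁ − p₀)²
  = [1.645·√(0.53·0.47) + 0.842·√(0.39·0.61)]² / (-0.14)²
  = [1.645·0.4991 + 0.842·0.4877]² / 0.0196
  = [1.2317]² / 0.0196
  = 77.40
Finite-population correction (N = 982): 77.40 / (1 + (77.40 − 1)/982) = 71.82.
Round up → n = 72.

n = 72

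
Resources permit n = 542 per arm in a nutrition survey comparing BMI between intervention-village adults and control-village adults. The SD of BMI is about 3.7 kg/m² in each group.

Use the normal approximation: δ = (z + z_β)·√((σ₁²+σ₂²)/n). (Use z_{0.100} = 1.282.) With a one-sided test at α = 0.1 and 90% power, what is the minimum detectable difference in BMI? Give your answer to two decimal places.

δ = (z_α + z_β) · √((σ₁²+σ₂²)/n)
  = (1.282 + 1.282) · √(27.38/542)
  = 2.564 · √0.05052
  = 2.564 · 0.2248
  = 0.5763

Minimum detectable difference ≈ 0.58 kg/m²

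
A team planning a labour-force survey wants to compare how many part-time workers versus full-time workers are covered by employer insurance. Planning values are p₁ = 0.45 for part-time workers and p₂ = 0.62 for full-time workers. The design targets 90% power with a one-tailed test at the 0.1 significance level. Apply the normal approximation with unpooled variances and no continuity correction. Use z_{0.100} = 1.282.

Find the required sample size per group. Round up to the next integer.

n = 110 per group

n = (z_α + z_β)² · [p₁(1−p₁) + p₂(1−p₂)] / (p₁ − p₂)²
  = (1.282 + 1.282)² · (0.45·0.55 + 0.62·0.38) / (-0.17)²
  = (2.564)² · (0.2475 + 0.2356) / 0.0289
  = 6.5741 · 0.4831 / 0.0289
  = 109.89
Round up → n = 110 per group.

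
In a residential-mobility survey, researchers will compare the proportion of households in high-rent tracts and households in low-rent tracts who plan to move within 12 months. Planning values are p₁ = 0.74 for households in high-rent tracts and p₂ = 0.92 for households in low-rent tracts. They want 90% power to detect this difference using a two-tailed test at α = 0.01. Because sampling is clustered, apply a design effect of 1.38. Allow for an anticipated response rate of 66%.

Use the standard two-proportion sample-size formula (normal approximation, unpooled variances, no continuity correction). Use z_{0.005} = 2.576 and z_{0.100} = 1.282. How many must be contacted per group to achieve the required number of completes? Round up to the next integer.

n = 256 per group

n = (z_{α/2} + z_β)² · [p₁(1−p₁) + p₂(1−p₂)] / (p₁ − p₂)²
  = (2.576 + 1.282)² · (0.74·0.26 + 0.92·0.08) / (-0.18)²
  = (3.858)² · (0.1924 + 0.0736) / 0.0324
  = 14.8842 · 0.2660 / 0.0324
  = 122.20
Design effect: 1.38 × 122.20 = 168.63.
Adjust for 66% response: 168.63 / 0.66 = 255.50.
Round up → n = 256 per group.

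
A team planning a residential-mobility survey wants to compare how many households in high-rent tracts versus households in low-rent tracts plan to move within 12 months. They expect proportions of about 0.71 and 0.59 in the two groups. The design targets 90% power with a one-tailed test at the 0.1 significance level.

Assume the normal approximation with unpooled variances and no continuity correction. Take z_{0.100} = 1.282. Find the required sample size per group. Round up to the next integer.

n = (z_α + z_β)² · [p₁(1−p₁) + p₂(1−p₂)] / (p₁ − p₂)²
  = (1.282 + 1.282)² · (0.71·0.29 + 0.59·0.41) / (0.12)²
  = (2.564)² · (0.2059 + 0.2419) / 0.0144
  = 6.5741 · 0.4478 / 0.0144
  = 204.44
Round up → n = 205 per group.

n = 205 per group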